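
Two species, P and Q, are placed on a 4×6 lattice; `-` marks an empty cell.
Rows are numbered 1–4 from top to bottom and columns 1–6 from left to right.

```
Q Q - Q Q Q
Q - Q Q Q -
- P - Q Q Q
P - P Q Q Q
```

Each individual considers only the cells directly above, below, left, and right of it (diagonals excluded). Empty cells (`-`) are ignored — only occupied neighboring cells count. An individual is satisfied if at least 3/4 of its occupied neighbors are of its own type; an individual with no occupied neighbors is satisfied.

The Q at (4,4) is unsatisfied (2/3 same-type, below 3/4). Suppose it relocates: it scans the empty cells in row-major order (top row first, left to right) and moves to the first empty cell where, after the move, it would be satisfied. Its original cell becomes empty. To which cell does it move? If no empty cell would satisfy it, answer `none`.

Vacating (4,4). Empty cells in order:
  (1,3): 3/3 same-type → satisfied — stop here.

(1,3)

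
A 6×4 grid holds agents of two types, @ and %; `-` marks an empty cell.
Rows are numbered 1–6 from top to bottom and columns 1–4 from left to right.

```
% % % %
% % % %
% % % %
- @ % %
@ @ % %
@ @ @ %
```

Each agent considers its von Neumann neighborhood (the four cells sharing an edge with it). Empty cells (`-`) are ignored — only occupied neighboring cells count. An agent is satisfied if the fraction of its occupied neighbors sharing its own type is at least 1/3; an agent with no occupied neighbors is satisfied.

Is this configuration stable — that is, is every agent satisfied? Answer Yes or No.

Yes

Row 1: (1,1)% 2/2 ok · (1,2)% 3/3 ok · (1,3)% 3/3 ok · (1,4)% 2/2 ok
Row 2: (2,1)% 3/3 ok · (2,2)% 4/4 ok · (2,3)% 4/4 ok · (2,4)% 3/3 ok
Row 3: (3,1)% 2/2 ok · (3,2)% 3/4 ok · (3,3)% 4/4 ok · (3,4)% 3/3 ok
Row 4: (4,2)@ 1/3 ok · (4,3)% 3/4 ok · (4,4)% 3/3 ok
Row 5: (5,1)@ 2/2 ok · (5,2)@ 3/4 ok · (5,3)% 2/4 ok · (5,4)% 3/3 ok
Row 6: (6,1)@ 2/2 ok · (6,2)@ 3/3 ok · (6,3)@ 1/3 ok · (6,4)% 1/2 ok
All meet the threshold, so the configuration is stable.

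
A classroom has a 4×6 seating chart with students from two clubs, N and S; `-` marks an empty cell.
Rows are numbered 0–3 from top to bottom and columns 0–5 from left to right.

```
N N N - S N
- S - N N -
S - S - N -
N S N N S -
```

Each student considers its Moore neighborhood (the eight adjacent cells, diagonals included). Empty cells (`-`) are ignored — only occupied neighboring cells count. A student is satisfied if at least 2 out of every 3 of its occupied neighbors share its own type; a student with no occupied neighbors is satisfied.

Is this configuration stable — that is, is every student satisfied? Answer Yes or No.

Row 0: (0,0)N 1/2 ✗ · (0,1)N 2/3 ✓ · (0,2)N 2/3 ✓ · (0,4)S 0/3 ✗ · (0,5)N 1/2 ✗
Row 1: (1,1)S 2/5 ✗ · (1,3)N 3/5 ✗ · (1,4)N 3/4 ✓
Row 2: (2,0)S 2/3 ✓ · (2,2)S 2/5 ✗ · (2,4)N 3/4 ✓
Row 3: (3,0)N 0/2 ✗ · (3,1)S 2/4 ✗ · (3,2)N 1/3 ✗ · (3,3)N 2/4 ✗ · (3,4)S 0/2 ✗
For instance (0,0) has only 1/2 same-type neighbors, below 2/3.

No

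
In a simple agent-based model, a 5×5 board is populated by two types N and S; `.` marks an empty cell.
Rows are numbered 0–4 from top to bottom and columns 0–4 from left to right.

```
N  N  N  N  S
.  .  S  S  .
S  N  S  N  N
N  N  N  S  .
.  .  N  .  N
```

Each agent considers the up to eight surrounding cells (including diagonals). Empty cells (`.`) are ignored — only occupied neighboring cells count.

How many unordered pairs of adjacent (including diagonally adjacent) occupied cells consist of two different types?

Scan each occupied cell's neighbors to the right and below (and the two forward diagonals) so each pair is counted once.
Row 0: N(0,0)–N(0,1)= N(0,1)–N(0,2)= N(0,1)–S(1,2)≠ N(0,2)–N(0,3)= N(0,2)–S(1,2)≠ N(0,2)–S(1,3)≠ N(0,3)–S(0,4)≠ N(0,3)–S(1,3)≠ N(0,3)–S(1,2)≠ S(0,4)–S(1,3)=  → 6/10 unlike.
Row 1: S(1,2)–S(1,3)= S(1,2)–S(2,2)= S(1,2)–N(2,3)≠ S(1,2)–N(2,1)≠ S(1,3)–N(2,3)≠ S(1,3)–N(2,4)≠ S(1,3)–S(2,2)=  → 4/7 unlike.
Row 2: S(2,0)–N(2,1)≠ S(2,0)–N(3,0)≠ S(2,0)–N(3,1)≠ N(2,1)–S(2,2)≠ N(2,1)–N(3,1)= N(2,1)–N(3,2)= N(2,1)–N(3,0)= S(2,2)–N(2,3)≠ S(2,2)–N(3,2)≠ S(2,2)–S(3,3)= S(2,2)–N(3,1)≠ N(2,3)–N(2,4)= N(2,3)–S(3,3)≠ N(2,3)–N(3,2)= N(2,4)–S(3,3)≠  → 9/15 unlike.
Row 3: N(3,0)–N(3,1)= N(3,1)–N(3,2)= N(3,1)–N(4,2)= N(3,2)–S(3,3)≠ N(3,2)–N(4,2)= S(3,3)–N(4,4)≠ S(3,3)–N(4,2)≠  → 3/7 unlike.
Total adjacent occupied pairs: 39; unlike-type pairs: 22.

22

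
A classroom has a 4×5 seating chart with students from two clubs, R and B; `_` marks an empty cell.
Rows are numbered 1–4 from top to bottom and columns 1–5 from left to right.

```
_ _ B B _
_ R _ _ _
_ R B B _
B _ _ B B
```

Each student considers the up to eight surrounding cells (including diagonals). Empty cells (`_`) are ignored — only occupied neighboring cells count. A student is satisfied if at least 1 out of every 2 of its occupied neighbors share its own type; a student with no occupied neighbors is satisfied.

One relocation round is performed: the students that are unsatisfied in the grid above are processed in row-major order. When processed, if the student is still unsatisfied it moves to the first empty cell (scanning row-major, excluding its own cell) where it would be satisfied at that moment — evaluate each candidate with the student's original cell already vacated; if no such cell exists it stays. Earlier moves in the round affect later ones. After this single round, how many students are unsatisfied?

Initially unsatisfied (in order): (2,2), (3,2), (4,1).
  (2,2) → (1,1).
  (3,2) → (1,2).
  (4,1): now satisfied by earlier moves; stays.
Resulting grid:
R R B B _
_ _ _ _ _
_ _ B B _
B _ _ B B
All satisfied now.

0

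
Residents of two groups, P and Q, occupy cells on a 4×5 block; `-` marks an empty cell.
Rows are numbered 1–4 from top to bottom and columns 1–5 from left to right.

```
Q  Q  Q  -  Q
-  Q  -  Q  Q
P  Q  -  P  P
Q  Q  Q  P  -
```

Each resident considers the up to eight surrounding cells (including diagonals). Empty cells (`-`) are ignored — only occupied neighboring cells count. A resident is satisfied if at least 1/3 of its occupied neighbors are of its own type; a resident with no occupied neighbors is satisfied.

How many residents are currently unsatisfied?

(1,1)Q 2/2 satisfied
(1,2)Q 3/3 satisfied
(1,3)Q 3/3 satisfied
(1,5)Q 2/2 satisfied
(2,2)Q 4/5 satisfied
(2,4)Q 3/5 satisfied
(2,5)Q 2/4 satisfied
(3,1)P 0/4 not
(3,2)Q 4/5 satisfied
(3,4)P 2/5 satisfied
(3,5)P 2/4 satisfied
(4,1)Q 2/3 satisfied
(4,2)Q 3/4 satisfied
(4,3)Q 2/4 satisfied
(4,4)P 2/3 satisfied
Unsatisfied: (3,1) — 1 in total.

1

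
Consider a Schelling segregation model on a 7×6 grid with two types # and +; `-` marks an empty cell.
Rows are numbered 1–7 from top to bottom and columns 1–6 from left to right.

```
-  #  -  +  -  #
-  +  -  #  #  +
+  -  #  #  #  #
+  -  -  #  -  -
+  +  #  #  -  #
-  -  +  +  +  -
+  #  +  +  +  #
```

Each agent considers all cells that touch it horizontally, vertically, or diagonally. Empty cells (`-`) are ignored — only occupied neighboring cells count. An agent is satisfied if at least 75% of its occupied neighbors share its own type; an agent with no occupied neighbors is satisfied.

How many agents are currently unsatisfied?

(1,2)# 0/1 unhappy
(1,4)+ 0/2 unhappy
(1,6)# 1/2 unhappy
(2,2)+ 1/3 unhappy
(2,4)# 4/5 ok
(2,5)# 5/7 unhappy
(2,6)+ 0/4 unhappy
(3,1)+ 2/2 ok
(3,3)# 3/4 ok
(3,4)# 5/5 ok
(3,5)# 5/6 ok
(3,6)# 2/3 unhappy
(4,1)+ 3/3 ok
(4,4)# 5/5 ok
(5,1)+ 2/2 ok
(5,2)+ 3/4 ok
(5,3)# 2/5 unhappy
(5,4)# 2/5 unhappy
(5,6)# 0/1 unhappy
(6,3)+ 4/7 unhappy
(6,4)+ 5/7 unhappy
(6,5)+ 3/6 unhappy
(7,1)+ 0/1 unhappy
(7,2)# 0/3 unhappy
(7,3)+ 3/4 ok
(7,4)+ 5/5 ok
(7,5)+ 3/4 ok
(7,6)# 0/2 unhappy
Unsatisfied: (1,2), (1,4), (1,6), (2,2), (2,5), (2,6), (3,6), (5,3), (5,4), (5,6), (6,3), (6,4), (6,5), (7,1), (7,2), (7,6) — 16 in total.

16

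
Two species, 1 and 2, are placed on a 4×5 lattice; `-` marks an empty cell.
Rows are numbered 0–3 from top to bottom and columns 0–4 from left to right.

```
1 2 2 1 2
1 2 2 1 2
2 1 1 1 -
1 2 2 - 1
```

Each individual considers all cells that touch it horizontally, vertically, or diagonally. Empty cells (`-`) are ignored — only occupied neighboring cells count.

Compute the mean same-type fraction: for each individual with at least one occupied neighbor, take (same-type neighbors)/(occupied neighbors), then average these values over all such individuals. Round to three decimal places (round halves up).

(0,0)1 1/3
(0,1)2 3/5
(0,2)2 3/5
(0,3)1 1/5
(0,4)2 1/3
(1,0)1 2/5
(1,1)2 4/8
(1,2)2 3/8
(1,3)1 3/7
(1,4)2 1/4
(2,0)2 2/5
(2,1)1 3/8
(2,2)1 3/7
(2,3)1 3/6
(3,0)1 1/3
(3,1)2 2/5
(3,2)2 1/4
(3,4)1 1/1
Sum over 18 individuals: 1/3 + 3/5 + 3/5 + 1/5 + 1/3 + 2/5 + 4/8 + 3/8 + 3/7 + 1/4 + 2/5 + 3/8 + 3/7 + 3/6 + 1/3 + 2/5 + 1/4 + 1/1 = 1079/140; mean = 1079/140 ÷ 18 = 1079/2520 = 0.428174… → 0.428.

0.428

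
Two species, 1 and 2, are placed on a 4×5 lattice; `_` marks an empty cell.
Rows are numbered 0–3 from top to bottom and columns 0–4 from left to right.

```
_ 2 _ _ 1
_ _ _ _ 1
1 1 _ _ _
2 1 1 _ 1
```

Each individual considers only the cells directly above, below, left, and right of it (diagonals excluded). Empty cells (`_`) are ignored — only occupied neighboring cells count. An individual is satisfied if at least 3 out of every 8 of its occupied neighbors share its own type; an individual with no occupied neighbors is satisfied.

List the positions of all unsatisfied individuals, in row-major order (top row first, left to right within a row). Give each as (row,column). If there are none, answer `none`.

Row 0: (0,1)2 0/0 ✓ · (0,4)1 1/1 ✓
Row 1: (1,4)1 1/1 ✓
Row 2: (2,0)1 1/2 ✓ · (2,1)1 2/2 ✓
Row 3: (3,0)2 0/2 ✗ · (3,1)1 2/3 ✓ · (3,2)1 1/1 ✓ · (3,4)1 0/0 ✓

(3,0)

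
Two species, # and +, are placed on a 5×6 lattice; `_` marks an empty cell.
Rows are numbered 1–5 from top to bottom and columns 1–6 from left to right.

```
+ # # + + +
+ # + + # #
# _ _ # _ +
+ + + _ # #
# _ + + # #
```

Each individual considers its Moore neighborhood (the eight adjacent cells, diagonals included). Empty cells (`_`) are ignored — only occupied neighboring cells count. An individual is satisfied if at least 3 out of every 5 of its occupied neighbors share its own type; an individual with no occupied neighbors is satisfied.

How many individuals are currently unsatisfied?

16

(1,1)+ 1/3 unhappy
(1,2)# 2/5 unhappy
(1,3)# 2/5 unhappy
(1,4)+ 3/5 ok
(1,5)+ 3/5 ok
(1,6)+ 1/3 unhappy
(2,1)+ 1/4 unhappy
(2,2)# 3/6 unhappy
(2,3)+ 2/6 unhappy
(2,4)+ 3/6 unhappy
(2,5)# 2/7 unhappy
(2,6)# 1/4 unhappy
(3,1)# 1/4 unhappy
(3,4)# 2/5 unhappy
(3,6)+ 0/4 unhappy
(4,1)+ 1/3 unhappy
(4,2)+ 3/5 ok
(4,3)+ 3/4 ok
(4,5)# 4/6 ok
(4,6)# 3/4 ok
(5,1)# 0/2 unhappy
(5,3)+ 3/3 ok
(5,4)+ 2/4 unhappy
(5,5)# 3/4 ok
(5,6)# 3/3 ok
Unsatisfied: (1,1), (1,2), (1,3), (1,6), (2,1), (2,2), (2,3), (2,4), (2,5), (2,6), (3,1), (3,4), (3,6), (4,1), (5,1), (5,4) — 16 in total.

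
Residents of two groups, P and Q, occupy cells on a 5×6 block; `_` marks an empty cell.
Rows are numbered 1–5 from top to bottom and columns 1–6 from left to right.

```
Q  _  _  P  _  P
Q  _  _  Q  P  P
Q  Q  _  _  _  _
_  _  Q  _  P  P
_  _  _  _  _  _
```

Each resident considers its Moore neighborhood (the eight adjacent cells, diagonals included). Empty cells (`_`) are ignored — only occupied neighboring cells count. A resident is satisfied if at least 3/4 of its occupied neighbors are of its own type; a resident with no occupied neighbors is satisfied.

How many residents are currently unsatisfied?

Row 1: (1,1)Q 1/1 ok · (1,4)P 1/2 unhappy · (1,6)P 2/2 ok
Row 2: (2,1)Q 3/3 ok · (2,4)Q 0/2 unhappy · (2,5)P 3/4 ok · (2,6)P 2/2 ok
Row 3: (3,1)Q 2/2 ok · (3,2)Q 3/3 ok
Row 4: (4,3)Q 1/1 ok · (4,5)P 1/1 ok · (4,6)P 1/1 ok
Unsatisfied: (1,4), (2,4) — 2 in total.

2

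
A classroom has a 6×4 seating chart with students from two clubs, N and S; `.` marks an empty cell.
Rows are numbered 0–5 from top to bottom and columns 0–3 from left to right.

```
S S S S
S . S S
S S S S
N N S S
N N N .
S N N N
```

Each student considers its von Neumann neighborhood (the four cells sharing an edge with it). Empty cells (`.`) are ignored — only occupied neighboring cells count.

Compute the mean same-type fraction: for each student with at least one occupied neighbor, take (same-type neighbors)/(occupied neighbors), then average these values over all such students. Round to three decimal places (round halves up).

(0,0)S 2/2
(0,1)S 2/2
(0,2)S 3/3
(0,3)S 2/2
(1,0)S 2/2
(1,2)S 3/3
(1,3)S 3/3
(2,0)S 2/3
(2,1)S 2/3
(2,2)S 4/4
(2,3)S 3/3
(3,0)N 2/3
(3,1)N 2/4
(3,2)S 2/4
(3,3)S 2/2
(4,0)N 2/3
(4,1)N 4/4
(4,2)N 2/3
(5,0)S 0/2
(5,1)N 2/3
(5,2)N 3/3
(5,3)N 1/1
Sum over 22 students: 2/2 + 2/2 + 3/3 + 2/2 + 2/2 + 3/3 + 3/3 + 2/3 + 2/3 + 4/4 + 3/3 + 2/3 + 2/4 + 2/4 + 2/2 + 2/3 + 4/4 + 2/3 + 0/2 + 2/3 + 3/3 + 1/1 = 18; mean = 18 ÷ 22 = 9/11 = 0.818181… → 0.818.

0.818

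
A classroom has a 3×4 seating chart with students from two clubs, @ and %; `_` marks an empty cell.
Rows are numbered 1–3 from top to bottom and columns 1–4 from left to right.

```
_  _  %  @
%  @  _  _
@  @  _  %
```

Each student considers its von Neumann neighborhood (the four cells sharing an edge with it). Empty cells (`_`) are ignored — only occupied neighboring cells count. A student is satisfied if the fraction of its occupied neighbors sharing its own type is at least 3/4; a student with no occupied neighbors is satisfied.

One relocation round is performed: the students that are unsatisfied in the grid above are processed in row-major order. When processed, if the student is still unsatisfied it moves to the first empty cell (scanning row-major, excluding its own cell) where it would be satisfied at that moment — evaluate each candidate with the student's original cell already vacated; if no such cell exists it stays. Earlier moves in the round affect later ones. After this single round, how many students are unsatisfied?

Initially unsatisfied (in order): (1,3), (1,4), (2,1), (2,2), (3,1).
  (1,3) → (1,1).
  (1,4): now satisfied by earlier moves; stays.
  (2,1): no empty cell satisfies it; stays.
  (2,2) → (1,3).
  (3,1) → (2,3).
Resulting grid:
% _ @ @
% _ @ _
_ @ _ %
All satisfied now.

0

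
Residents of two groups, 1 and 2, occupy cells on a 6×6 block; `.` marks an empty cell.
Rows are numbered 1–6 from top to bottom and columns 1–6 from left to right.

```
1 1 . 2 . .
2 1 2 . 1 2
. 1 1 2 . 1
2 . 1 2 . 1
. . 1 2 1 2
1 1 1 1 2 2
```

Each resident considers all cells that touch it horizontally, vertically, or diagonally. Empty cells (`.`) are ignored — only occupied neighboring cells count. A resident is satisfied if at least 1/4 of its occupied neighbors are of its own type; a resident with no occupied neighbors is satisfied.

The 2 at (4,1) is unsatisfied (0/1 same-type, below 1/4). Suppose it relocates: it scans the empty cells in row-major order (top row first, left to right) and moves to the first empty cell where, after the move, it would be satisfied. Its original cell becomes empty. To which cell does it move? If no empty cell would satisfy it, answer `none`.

(1,3)

Vacating (4,1). Empty cells in order:
  (1,3): 2/4 same-type → satisfied — stop here.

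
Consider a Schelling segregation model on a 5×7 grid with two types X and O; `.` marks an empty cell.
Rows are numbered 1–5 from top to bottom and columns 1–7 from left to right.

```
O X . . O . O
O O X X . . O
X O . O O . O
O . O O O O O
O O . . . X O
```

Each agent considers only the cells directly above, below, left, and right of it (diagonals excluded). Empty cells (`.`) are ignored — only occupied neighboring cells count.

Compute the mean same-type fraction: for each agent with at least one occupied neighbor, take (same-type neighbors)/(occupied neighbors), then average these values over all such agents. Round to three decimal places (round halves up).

(1,1)O 1/2
(1,2)X 0/2
(1,5)O — no occupied neighbors
(1,7)O 1/1
(2,1)O 2/3
(2,2)O 2/4
(2,3)X 1/2
(2,4)X 1/2
(2,7)O 2/2
(3,1)X 0/3
(3,2)O 1/2
(3,4)O 2/3
(3,5)O 2/2
(3,7)O 2/2
(4,1)O 1/2
(4,3)O 1/1
(4,4)O 3/3
(4,5)O 3/3
(4,6)O 2/3
(4,7)O 3/3
(5,1)O 2/2
(5,2)O 1/1
(5,6)X 0/2
(5,7)O 1/2
Sum over 23 agents: 1/2 + 0/2 + 1/1 + 2/3 + 2/4 + 1/2 + 1/2 + 2/2 + 0/3 + 1/2 + 2/3 + 2/2 + 2/2 + 1/2 + 1/1 + 3/3 + 3/3 + 2/3 + 3/3 + 2/2 + 1/1 + 0/2 + 1/2 = 31/2; mean = 31/2 ÷ 23 = 31/46 = 0.673913… → 0.674.

0.674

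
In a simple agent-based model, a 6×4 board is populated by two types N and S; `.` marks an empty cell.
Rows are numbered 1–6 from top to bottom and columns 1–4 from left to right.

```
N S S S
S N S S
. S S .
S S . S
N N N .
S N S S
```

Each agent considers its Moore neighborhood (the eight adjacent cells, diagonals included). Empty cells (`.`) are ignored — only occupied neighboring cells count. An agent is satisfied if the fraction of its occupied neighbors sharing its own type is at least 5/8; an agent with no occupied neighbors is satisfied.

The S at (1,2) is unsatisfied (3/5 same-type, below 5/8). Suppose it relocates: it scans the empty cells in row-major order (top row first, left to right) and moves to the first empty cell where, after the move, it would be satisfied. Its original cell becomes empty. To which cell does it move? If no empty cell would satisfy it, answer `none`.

Vacating (1,2). Empty cells in order:
  (3,1): 4/5 same-type → satisfied — stop here.

(3,1)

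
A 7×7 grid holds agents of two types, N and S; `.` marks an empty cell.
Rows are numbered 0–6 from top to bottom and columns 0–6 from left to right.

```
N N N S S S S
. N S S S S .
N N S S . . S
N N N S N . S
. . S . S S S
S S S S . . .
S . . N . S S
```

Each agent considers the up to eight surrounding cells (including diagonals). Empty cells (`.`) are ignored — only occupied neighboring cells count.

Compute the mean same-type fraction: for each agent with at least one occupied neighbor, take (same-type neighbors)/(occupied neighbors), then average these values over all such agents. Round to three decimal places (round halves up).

0.780

(0,0)N 2/2
(0,1)N 3/4
(0,2)N 2/5
(0,3)S 4/5
(0,4)S 5/5
(0,5)S 4/4
(0,6)S 2/2
(1,1)N 5/7
(1,2)S 4/8
(1,3)S 6/7
(1,4)S 6/6
(1,5)S 5/5
(2,0)N 4/4
(2,1)N 5/7
(2,2)S 4/8
(2,3)S 5/7
(2,6)S 2/2
(3,0)N 3/3
(3,1)N 4/6
(3,2)N 2/6
(3,3)S 4/6
(3,4)N 0/4
(3,6)S 3/3
(4,2)S 4/6
(4,4)S 3/4
(4,5)S 3/4
(4,6)S 2/2
(5,0)S 2/2
(5,1)S 4/4
(5,2)S 3/4
(5,3)S 3/4
(6,0)S 2/2
(6,3)N 0/2
(6,5)S 1/1
(6,6)S 1/1
Sum over 35 agents: 2/2 + 3/4 + 2/5 + 4/5 + 5/5 + 4/4 + 2/2 + 5/7 + 4/8 + 6/7 + 6/6 + 5/5 + 4/4 + 5/7 + 4/8 + 5/7 + 2/2 + 3/3 + 4/6 + 2/6 + 4/6 + 0/4 + 3/3 + 4/6 + 3/4 + 3/4 + 2/2 + 2/2 + 4/4 + 3/4 + 3/4 + 2/2 + 0/2 + 1/1 + 1/1 = 1637/60; mean = 1637/60 ÷ 35 = 1637/2100 = 0.779523… → 0.780.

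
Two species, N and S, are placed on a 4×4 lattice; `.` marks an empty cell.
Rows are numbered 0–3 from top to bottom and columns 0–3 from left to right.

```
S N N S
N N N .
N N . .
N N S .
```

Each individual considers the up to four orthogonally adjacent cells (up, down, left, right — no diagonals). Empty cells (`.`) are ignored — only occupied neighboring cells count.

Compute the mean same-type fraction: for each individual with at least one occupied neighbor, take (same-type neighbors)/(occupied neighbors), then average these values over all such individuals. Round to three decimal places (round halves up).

Row 0: (0,0)S 0/2 · (0,1)N 2/3 · (0,2)N 2/3 · (0,3)S 0/1
Row 1: (1,0)N 2/3 · (1,1)N 4/4 · (1,2)N 2/2
Row 2: (2,0)N 3/3 · (2,1)N 3/3
Row 3: (3,0)N 2/2 · (3,1)N 2/3 · (3,2)S 0/1
Sum over 12 individuals: 0/2 + 2/3 + 2/3 + 0/1 + 2/3 + 4/4 + 2/2 + 3/3 + 3/3 + 2/2 + 2/3 + 0/1 = 23/3; mean = 23/3 ÷ 12 = 23/36 = 0.638888… → 0.639.

0.639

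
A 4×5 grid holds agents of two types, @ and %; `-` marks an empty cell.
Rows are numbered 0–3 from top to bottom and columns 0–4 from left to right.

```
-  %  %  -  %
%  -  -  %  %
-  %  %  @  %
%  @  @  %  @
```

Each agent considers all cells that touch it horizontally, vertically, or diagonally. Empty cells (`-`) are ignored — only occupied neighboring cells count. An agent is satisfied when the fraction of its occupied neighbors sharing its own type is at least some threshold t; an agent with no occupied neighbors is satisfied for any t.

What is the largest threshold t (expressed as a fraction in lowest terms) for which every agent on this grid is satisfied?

Row 0: (0,1)% 2/2 · (0,2)% 2/2 · (0,4)% 2/2
Row 1: (1,0)% 2/2 · (1,3)% 5/6 · (1,4)% 3/4
Row 2: (2,1)% 3/5 · (2,2)% 3/6 · (2,3)@ 2/7 · (2,4)% 3/5
Row 3: (3,0)% 1/2 · (3,1)@ 1/4 · (3,2)@ 2/5 · (3,3)% 2/5 · (3,4)@ 1/3
The smallest same-type fraction is 1/4 at (3,1), which reduces to 1/4. Any threshold above that leaves this agent unsatisfied.

1/4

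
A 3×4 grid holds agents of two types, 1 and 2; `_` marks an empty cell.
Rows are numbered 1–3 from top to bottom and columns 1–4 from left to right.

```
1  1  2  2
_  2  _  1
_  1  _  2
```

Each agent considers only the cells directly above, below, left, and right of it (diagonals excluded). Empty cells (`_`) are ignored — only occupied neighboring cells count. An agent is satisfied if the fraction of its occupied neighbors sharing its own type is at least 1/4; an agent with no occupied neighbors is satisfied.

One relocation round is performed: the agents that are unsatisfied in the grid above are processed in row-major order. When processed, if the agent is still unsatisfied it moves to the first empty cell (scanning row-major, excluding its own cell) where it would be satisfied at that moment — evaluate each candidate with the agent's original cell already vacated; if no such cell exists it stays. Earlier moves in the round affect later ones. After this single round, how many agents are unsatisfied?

0

Initially unsatisfied (in order): (2,2), (2,4), (3,2), (3,4).
  (2,2) → (2,3).
  (2,4) → (2,1).
  (3,2): now satisfied by earlier moves; stays.
  (3,4): now satisfied by earlier moves; stays.
Resulting grid:
1 1 2 2
1 _ 2 _
_ 1 _ 2
All satisfied now.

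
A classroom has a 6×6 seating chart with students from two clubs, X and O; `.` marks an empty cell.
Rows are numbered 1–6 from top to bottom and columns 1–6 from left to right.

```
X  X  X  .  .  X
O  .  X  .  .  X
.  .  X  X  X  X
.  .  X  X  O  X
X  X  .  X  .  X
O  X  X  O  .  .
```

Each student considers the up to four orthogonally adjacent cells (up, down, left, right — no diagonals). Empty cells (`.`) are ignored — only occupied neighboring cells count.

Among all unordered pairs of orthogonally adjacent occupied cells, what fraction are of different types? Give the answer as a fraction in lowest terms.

4/13

Scan each occupied cell's neighbors to the right and below so each pair is counted once.
Row 1: X(1,1)–X(1,2)= X(1,1)–O(2,1)≠ X(1,2)–X(1,3)= X(1,3)–X(2,3)= X(1,6)–X(2,6)=  → 1/5 unlike.
Row 2: X(2,3)–X(3,3)= X(2,6)–X(3,6)=  → 0/2 unlike.
Row 3: X(3,3)–X(3,4)= X(3,3)–X(4,3)= X(3,4)–X(3,5)= X(3,4)–X(4,4)= X(3,5)–X(3,6)= X(3,5)–O(4,5)≠ X(3,6)–X(4,6)=  → 1/7 unlike.
Row 4: X(4,3)–X(4,4)= X(4,4)–O(4,5)≠ X(4,4)–X(5,4)= O(4,5)–X(4,6)≠ X(4,6)–X(5,6)=  → 2/5 unlike.
Row 5: X(5,1)–X(5,2)= X(5,1)–O(6,1)≠ X(5,2)–X(6,2)= X(5,4)–O(6,4)≠  → 2/4 unlike.
Row 6: O(6,1)–X(6,2)≠ X(6,2)–X(6,3)= X(6,3)–O(6,4)≠  → 2/3 unlike.
Total adjacent occupied pairs: 26; unlike-type pairs: 8.
8/26 reduces to 4/13.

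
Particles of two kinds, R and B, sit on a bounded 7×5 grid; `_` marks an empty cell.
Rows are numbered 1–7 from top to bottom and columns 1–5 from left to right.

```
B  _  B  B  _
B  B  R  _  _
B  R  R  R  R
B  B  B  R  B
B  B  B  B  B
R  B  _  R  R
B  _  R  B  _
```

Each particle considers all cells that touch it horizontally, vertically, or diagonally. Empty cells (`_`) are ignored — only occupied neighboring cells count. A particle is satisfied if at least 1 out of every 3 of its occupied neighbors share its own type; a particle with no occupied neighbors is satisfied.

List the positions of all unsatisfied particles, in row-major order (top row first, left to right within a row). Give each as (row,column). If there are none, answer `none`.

(3,2), (6,1), (6,5), (7,4)

(1,1)B 2/2 ok
(1,3)B 2/3 ok
(1,4)B 1/2 ok
(2,1)B 3/4 ok
(2,2)B 4/7 ok
(2,3)R 3/6 ok
(3,1)B 4/5 ok
(3,2)R 2/8 unhappy
(3,3)R 4/7 ok
(3,4)R 4/6 ok
(3,5)R 2/3 ok
(4,1)B 4/5 ok
(4,2)B 6/8 ok
(4,3)B 4/8 ok
(4,4)R 3/8 ok
(4,5)B 2/5 ok
(5,1)B 4/5 ok
(5,2)B 6/7 ok
(5,3)B 5/7 ok
(5,4)B 4/7 ok
(5,5)B 2/5 ok
(6,1)R 0/4 unhappy
(6,2)B 4/6 ok
(6,4)R 2/6 ok
(6,5)R 1/4 unhappy
(7,1)B 1/2 ok
(7,3)R 1/3 ok
(7,4)B 0/3 unhappy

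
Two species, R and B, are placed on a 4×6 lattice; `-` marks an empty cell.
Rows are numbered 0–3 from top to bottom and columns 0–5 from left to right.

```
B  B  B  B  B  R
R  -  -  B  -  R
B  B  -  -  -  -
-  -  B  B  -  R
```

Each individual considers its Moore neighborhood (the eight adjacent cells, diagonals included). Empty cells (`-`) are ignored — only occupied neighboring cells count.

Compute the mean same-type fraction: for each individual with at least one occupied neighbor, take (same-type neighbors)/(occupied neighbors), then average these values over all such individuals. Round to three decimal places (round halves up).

(0,0)B 1/2
(0,1)B 2/3
(0,2)B 3/3
(0,3)B 3/3
(0,4)B 2/4
(0,5)R 1/2
(1,0)R 0/4
(1,3)B 3/3
(1,5)R 1/2
(2,0)B 1/2
(2,1)B 2/3
(3,2)B 2/2
(3,3)B 1/1
(3,5)R — no occupied neighbors
Sum over 13 individuals: 1/2 + 2/3 + 3/3 + 3/3 + 2/4 + 1/2 + 0/4 + 3/3 + 1/2 + 1/2 + 2/3 + 2/2 + 1/1 = 53/6; mean = 53/6 ÷ 13 = 53/78 = 0.679487… → 0.679.

0.679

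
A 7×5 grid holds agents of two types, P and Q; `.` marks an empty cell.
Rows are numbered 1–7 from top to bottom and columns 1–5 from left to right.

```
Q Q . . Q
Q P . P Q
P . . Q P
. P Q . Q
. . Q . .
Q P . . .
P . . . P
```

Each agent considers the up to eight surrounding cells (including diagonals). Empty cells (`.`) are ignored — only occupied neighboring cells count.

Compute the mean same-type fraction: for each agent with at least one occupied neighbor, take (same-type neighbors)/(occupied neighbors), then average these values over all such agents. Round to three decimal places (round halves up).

0.442

Row 1: (1,1)Q 2/3 · (1,2)Q 2/3 · (1,5)Q 1/2
Row 2: (2,1)Q 2/4 · (2,2)P 1/4 · (2,4)P 1/4 · (2,5)Q 2/4
Row 3: (3,1)P 2/3 · (3,4)Q 3/5 · (3,5)P 1/4
Row 4: (4,2)P 1/3 · (4,3)Q 2/3 · (4,5)Q 1/2
Row 5: (5,3)Q 1/3
Row 6: (6,1)Q 0/2 · (6,2)P 1/3
Row 7: (7,1)P 1/2 · (7,5)P — no occupied neighbors
Sum over 17 agents: 2/3 + 2/3 + 1/2 + 2/4 + 1/4 + 1/4 + 2/4 + 2/3 + 3/5 + 1/4 + 1/3 + 2/3 + 1/2 + 1/3 + 0/2 + 1/3 + 1/2 = 451/60; mean = 451/60 ÷ 17 = 451/1020 = 0.442156… → 0.442.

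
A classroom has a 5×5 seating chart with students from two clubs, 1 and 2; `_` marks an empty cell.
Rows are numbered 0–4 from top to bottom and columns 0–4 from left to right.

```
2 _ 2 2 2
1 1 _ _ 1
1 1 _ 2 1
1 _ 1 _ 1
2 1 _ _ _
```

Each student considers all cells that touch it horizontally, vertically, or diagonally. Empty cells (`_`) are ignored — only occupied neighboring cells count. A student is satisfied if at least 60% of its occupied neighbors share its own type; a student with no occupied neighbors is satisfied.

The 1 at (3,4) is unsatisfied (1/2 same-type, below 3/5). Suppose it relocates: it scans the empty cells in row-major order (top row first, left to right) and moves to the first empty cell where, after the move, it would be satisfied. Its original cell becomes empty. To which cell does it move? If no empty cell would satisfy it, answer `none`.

Vacating (3,4). Empty cells in order:
  (0,1): 2/4 same-type → still unsatisfied.
  (1,2): 2/5 same-type → still unsatisfied.
  (1,3): 2/6 same-type → still unsatisfied.
  (2,2): 3/4 same-type → satisfied — stop here.

(2,2)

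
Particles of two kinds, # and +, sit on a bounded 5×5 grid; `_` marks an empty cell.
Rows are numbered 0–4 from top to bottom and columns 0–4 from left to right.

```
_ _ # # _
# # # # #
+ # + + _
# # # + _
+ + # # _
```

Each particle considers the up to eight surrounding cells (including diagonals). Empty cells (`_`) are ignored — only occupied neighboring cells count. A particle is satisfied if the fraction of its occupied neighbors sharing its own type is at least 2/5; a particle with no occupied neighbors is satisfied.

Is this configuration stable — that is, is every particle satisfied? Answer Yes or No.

No

(0,2)# 4/4 ok
(0,3)# 4/4 ok
(1,0)# 2/3 ok
(1,1)# 4/6 ok
(1,2)# 5/7 ok
(1,3)# 4/6 ok
(1,4)# 2/3 ok
(2,0)+ 0/5 unhappy
(2,1)# 6/8 ok
(2,2)+ 2/8 unhappy
(2,3)+ 2/6 unhappy
(3,0)# 2/5 ok
(3,1)# 4/8 ok
(3,2)# 4/8 ok
(3,3)+ 2/5 ok
(4,0)+ 1/3 unhappy
(4,1)+ 1/5 unhappy
(4,2)# 3/5 ok
(4,3)# 2/3 ok
For instance (2,0) has only 0/5 same-type neighbors, below 2/5.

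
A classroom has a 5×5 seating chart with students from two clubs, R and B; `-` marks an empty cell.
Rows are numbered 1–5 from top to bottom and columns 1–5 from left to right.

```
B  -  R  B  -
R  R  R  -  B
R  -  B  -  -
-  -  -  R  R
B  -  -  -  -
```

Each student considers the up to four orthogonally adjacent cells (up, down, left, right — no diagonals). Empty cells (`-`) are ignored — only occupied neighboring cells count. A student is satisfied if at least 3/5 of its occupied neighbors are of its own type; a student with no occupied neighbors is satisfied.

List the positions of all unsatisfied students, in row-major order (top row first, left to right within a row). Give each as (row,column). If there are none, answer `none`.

(1,1), (1,3), (1,4), (3,3)

(1,1)B 0/1 ✗
(1,3)R 1/2 ✗
(1,4)B 0/1 ✗
(2,1)R 2/3 ✓
(2,2)R 2/2 ✓
(2,3)R 2/3 ✓
(2,5)B 0/0 ✓
(3,1)R 1/1 ✓
(3,3)B 0/1 ✗
(4,4)R 1/1 ✓
(4,5)R 1/1 ✓
(5,1)B 0/0 ✓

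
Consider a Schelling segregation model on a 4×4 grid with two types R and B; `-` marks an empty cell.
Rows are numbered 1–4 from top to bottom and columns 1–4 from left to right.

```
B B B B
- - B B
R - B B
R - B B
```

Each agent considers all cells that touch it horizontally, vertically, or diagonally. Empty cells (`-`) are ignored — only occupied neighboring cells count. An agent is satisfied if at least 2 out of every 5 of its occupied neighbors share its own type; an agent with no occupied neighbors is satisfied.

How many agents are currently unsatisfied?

0

(1,1)B 1/1 ok
(1,2)B 3/3 ok
(1,3)B 4/4 ok
(1,4)B 3/3 ok
(2,3)B 6/6 ok
(2,4)B 5/5 ok
(3,1)R 1/1 ok
(3,3)B 5/5 ok
(3,4)B 5/5 ok
(4,1)R 1/1 ok
(4,3)B 3/3 ok
(4,4)B 3/3 ok
Every one meets the threshold.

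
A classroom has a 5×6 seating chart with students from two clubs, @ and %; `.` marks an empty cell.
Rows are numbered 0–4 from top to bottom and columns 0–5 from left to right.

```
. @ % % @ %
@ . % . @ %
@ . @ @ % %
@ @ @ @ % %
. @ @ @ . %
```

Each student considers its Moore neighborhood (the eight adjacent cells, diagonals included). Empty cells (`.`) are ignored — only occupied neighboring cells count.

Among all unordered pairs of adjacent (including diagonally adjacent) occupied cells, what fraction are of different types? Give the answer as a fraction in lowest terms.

Scan each occupied cell's neighbors to the right and below (and the two forward diagonals) so each pair is counted once.
From row 0: 7 unlike of 13 pairs (running 7/13).
From row 1: 5 unlike of 9 pairs (running 12/22).
From row 2: 3 unlike of 16 pairs (running 15/38).
From row 3: 2 unlike of 16 pairs (running 17/54).
From row 4: 0 unlike of 2 pairs (running 17/56).
Total adjacent occupied pairs: 56; unlike-type pairs: 17.
17/56 is already in lowest terms.

17/56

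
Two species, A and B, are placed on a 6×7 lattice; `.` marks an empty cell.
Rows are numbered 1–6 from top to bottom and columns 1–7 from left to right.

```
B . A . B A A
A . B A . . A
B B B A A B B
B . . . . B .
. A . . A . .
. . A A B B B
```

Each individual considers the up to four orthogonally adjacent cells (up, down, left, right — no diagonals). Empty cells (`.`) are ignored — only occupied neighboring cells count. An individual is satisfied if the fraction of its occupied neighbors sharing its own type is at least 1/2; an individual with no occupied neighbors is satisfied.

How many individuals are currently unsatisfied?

(1,1)B 0/1 unhappy
(1,3)A 0/1 unhappy
(1,5)B 0/1 unhappy
(1,6)A 1/2 ok
(1,7)A 2/2 ok
(2,1)A 0/2 unhappy
(2,3)B 1/3 unhappy
(2,4)A 1/2 ok
(2,7)A 1/2 ok
(3,1)B 2/3 ok
(3,2)B 2/2 ok
(3,3)B 2/3 ok
(3,4)A 2/3 ok
(3,5)A 1/2 ok
(3,6)B 2/3 ok
(3,7)B 1/2 ok
(4,1)B 1/1 ok
(4,6)B 1/1 ok
(5,2)A 0/0 ok
(5,5)A 0/1 unhappy
(6,3)A 1/1 ok
(6,4)A 1/2 ok
(6,5)B 1/3 unhappy
(6,6)B 2/2 ok
(6,7)B 1/1 ok
Unsatisfied: (1,1), (1,3), (1,5), (2,1), (2,3), (5,5), (6,5) — 7 in total.

7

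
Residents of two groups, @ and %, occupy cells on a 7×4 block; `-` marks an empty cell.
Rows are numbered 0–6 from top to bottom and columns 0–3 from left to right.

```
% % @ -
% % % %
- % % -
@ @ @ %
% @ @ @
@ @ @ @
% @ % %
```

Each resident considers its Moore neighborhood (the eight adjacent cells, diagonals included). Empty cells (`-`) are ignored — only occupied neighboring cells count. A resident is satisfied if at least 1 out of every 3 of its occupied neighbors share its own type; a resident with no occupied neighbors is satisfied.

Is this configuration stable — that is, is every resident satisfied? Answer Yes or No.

No

Row 0: (0,0)% 3/3 ✓ · (0,1)% 4/5 ✓ · (0,2)@ 0/4 ✗
Row 1: (1,0)% 4/4 ✓ · (1,1)% 6/7 ✓ · (1,2)% 5/6 ✓ · (1,3)% 2/3 ✓
Row 2: (2,1)% 4/7 ✓ · (2,2)% 5/7 ✓
Row 3: (3,0)@ 2/4 ✓ · (3,1)@ 4/7 ✓ · (3,2)@ 4/7 ✓ · (3,3)% 1/4 ✗
Row 4: (4,0)% 0/5 ✗ · (4,1)@ 7/8 ✓ · (4,2)@ 7/8 ✓ · (4,3)@ 4/5 ✓
Row 5: (5,0)@ 3/5 ✓ · (5,1)@ 5/8 ✓ · (5,2)@ 6/8 ✓ · (5,3)@ 3/5 ✓
Row 6: (6,0)% 0/3 ✗ · (6,1)@ 3/5 ✓ · (6,2)% 1/5 ✗ · (6,3)% 1/3 ✓
For instance (0,2) has only 0/4 same-type neighbors, below 1/3.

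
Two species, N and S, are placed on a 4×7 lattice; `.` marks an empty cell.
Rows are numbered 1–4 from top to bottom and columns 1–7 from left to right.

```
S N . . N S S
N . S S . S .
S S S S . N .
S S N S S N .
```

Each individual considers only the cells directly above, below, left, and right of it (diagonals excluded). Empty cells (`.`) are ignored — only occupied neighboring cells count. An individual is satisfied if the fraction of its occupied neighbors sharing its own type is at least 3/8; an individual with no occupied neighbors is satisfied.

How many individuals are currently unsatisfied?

5

(1,1)S 0/2 not
(1,2)N 0/1 not
(1,5)N 0/1 not
(1,6)S 2/3 satisfied
(1,7)S 1/1 satisfied
(2,1)N 0/2 not
(2,3)S 2/2 satisfied
(2,4)S 2/2 satisfied
(2,6)S 1/2 satisfied
(3,1)S 2/3 satisfied
(3,2)S 3/3 satisfied
(3,3)S 3/4 satisfied
(3,4)S 3/3 satisfied
(3,6)N 1/2 satisfied
(4,1)S 2/2 satisfied
(4,2)S 2/3 satisfied
(4,3)N 0/3 not
(4,4)S 2/3 satisfied
(4,5)S 1/2 satisfied
(4,6)N 1/2 satisfied
Unsatisfied: (1,1), (1,2), (1,5), (2,1), (4,3) — 5 in total.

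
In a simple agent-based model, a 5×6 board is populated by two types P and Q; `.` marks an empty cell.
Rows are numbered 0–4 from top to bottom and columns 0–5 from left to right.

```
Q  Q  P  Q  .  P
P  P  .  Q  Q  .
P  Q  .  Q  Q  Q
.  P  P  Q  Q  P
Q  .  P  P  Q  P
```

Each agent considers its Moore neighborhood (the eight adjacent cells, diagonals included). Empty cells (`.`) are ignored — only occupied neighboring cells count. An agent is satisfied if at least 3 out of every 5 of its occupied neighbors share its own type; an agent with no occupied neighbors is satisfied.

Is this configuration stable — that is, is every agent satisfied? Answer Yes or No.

Row 0: (0,0)Q 1/3 unhappy · (0,1)Q 1/4 unhappy · (0,2)P 1/4 unhappy · (0,3)Q 2/3 ok · (0,5)P 0/1 unhappy
Row 1: (1,0)P 2/5 unhappy · (1,1)P 3/6 unhappy · (1,3)Q 4/5 ok · (1,4)Q 5/6 ok
Row 2: (2,0)P 3/4 ok · (2,1)Q 0/5 unhappy · (2,3)Q 5/6 ok · (2,4)Q 6/7 ok · (2,5)Q 3/4 ok
Row 3: (3,1)P 3/5 ok · (3,2)P 3/6 unhappy · (3,3)Q 4/7 unhappy · (3,4)Q 5/8 ok · (3,5)P 1/5 unhappy
Row 4: (4,0)Q 0/1 unhappy · (4,2)P 3/4 ok · (4,3)P 2/5 unhappy · (4,4)Q 2/5 unhappy · (4,5)P 1/3 unhappy
For instance (0,0) has only 1/3 same-type neighbors, below 3/5.

No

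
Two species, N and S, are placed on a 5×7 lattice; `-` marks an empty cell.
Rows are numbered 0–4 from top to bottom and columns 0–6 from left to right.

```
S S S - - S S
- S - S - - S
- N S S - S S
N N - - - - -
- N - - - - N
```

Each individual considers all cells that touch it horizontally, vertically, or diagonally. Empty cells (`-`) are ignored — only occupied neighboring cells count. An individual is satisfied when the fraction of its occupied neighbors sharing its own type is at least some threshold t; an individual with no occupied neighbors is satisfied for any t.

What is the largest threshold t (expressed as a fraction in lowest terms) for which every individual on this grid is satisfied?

Row 0: (0,0)S 2/2 · (0,1)S 3/3 · (0,2)S 3/3 · (0,5)S 2/2 · (0,6)S 2/2
Row 1: (1,1)S 4/5 · (1,3)S 3/3 · (1,6)S 4/4
Row 2: (2,1)N 2/4 · (2,2)S 3/5 · (2,3)S 2/2 · (2,5)S 2/2 · (2,6)S 2/2
Row 3: (3,0)N 3/3 · (3,1)N 3/4
Row 4: (4,1)N 2/2 · (4,6)N — no occupied neighbors
The smallest same-type fraction is 2/4 at (2,1), which reduces to 1/2. Any threshold above that leaves this individual unsatisfied.

1/2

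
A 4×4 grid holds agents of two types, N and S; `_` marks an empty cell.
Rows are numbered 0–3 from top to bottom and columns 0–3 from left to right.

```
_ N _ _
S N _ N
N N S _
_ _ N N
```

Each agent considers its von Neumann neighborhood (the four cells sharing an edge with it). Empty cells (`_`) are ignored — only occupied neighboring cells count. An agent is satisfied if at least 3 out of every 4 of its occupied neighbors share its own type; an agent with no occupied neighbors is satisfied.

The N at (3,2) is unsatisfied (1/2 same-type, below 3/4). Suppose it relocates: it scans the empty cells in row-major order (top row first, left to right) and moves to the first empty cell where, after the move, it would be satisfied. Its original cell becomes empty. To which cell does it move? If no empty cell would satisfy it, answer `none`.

(0,2)

Vacating (3,2). Empty cells in order:
  (0,0): 1/2 same-type → still unsatisfied.
  (0,2): 1/1 same-type → satisfied — stop here.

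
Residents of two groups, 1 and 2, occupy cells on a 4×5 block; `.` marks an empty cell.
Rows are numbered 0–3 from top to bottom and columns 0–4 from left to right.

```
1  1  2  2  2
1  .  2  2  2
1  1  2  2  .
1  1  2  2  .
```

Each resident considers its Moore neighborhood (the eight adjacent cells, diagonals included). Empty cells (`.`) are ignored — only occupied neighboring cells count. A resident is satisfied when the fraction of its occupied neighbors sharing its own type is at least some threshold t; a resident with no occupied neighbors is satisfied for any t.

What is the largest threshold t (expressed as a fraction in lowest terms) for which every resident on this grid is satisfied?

(0,0)1 2/2
(0,1)1 2/4
(0,2)2 3/4
(0,3)2 5/5
(0,4)2 3/3
(1,0)1 4/4
(1,2)2 5/7
(1,3)2 7/7
(1,4)2 4/4
(2,0)1 4/4
(2,1)1 4/7
(2,2)2 5/7
(2,3)2 6/6
(3,0)1 3/3
(3,1)1 3/5
(3,2)2 3/5
(3,3)2 3/3
The smallest same-type fraction is 2/4 at (0,1), which reduces to 1/2. Any threshold above that leaves this resident unsatisfied.

1/2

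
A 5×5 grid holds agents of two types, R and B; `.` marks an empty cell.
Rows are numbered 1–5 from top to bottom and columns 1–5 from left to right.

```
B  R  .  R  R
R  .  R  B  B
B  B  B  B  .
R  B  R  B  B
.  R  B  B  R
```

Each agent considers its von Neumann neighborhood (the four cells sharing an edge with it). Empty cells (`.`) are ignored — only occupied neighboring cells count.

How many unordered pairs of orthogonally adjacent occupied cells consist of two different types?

17

Scan each occupied cell's neighbors to the right and below so each pair is counted once.
Row 1: B(1,1)–R(1,2)≠ B(1,1)–R(2,1)≠ R(1,4)–R(1,5)= R(1,4)–B(2,4)≠ R(1,5)–B(2,5)≠  → 4/5 unlike.
Row 2: R(2,1)–B(3,1)≠ R(2,3)–B(2,4)≠ R(2,3)–B(3,3)≠ B(2,4)–B(2,5)= B(2,4)–B(3,4)=  → 3/5 unlike.
Row 3: B(3,1)–B(3,2)= B(3,1)–R(4,1)≠ B(3,2)–B(3,3)= B(3,2)–B(4,2)= B(3,3)–B(3,4)= B(3,3)–R(4,3)≠ B(3,4)–B(4,4)=  → 2/7 unlike.
Row 4: R(4,1)–B(4,2)≠ B(4,2)–R(4,3)≠ B(4,2)–R(5,2)≠ R(4,3)–B(4,4)≠ R(4,3)–B(5,3)≠ B(4,4)–B(4,5)= B(4,4)–B(5,4)= B(4,5)–R(5,5)≠  → 6/8 unlike.
Row 5: R(5,2)–B(5,3)≠ B(5,3)–B(5,4)= B(5,4)–R(5,5)≠  → 2/3 unlike.
Total adjacent occupied pairs: 28; unlike-type pairs: 17.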